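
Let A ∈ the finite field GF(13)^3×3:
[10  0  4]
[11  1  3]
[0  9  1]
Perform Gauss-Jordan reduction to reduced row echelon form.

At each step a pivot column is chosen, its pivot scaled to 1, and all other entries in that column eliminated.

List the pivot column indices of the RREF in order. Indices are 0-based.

pivot columns: 0, 1, 2

step 1: normalize row 0 (÷10) = (1, 0, 3)
  row 1: subtract 11×row0 = (0, 1, 9)
step 2: normalize row 1 (÷1) = (0, 1, 9)
  row 2: subtract 9×row1 = (0, 0, 11)
step 3: normalize row 2 (÷11) = (0, 0, 1)
  row 0: subtract 3×row2 = (1, 0, 0)
  row 1: subtract 9×row2 = (0, 1, 0)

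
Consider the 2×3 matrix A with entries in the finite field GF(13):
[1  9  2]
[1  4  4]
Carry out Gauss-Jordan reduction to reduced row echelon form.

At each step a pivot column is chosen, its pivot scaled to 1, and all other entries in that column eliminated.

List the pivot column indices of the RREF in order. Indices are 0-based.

pivot columns: 0, 1

[1] R0 /= 1  ⇒  (1, 9, 2)
     R1 -= 1·R0  ⇒  (0, 8, 2)
[2] R1 /= 8  ⇒  (0, 1, 10)
     R0 -= 9·R1  ⇒  (1, 0, 3)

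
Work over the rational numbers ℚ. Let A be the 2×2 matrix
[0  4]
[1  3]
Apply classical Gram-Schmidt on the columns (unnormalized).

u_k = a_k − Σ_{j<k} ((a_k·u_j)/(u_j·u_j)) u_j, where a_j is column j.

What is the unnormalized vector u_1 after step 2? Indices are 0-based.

u_1 = (4, 0)

Step 1: u_0 = a_0 = (0, 1).
Step 2: u_1 = a_1 − (3)·u_0 = (4, 0).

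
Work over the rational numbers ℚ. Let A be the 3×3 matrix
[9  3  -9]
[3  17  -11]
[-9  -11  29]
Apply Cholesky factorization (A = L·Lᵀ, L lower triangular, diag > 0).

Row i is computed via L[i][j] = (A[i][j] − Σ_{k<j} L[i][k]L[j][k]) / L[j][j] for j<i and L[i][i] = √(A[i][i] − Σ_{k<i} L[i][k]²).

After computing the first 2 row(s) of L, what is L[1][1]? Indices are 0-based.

L[1][1] = 4

Step 1: L[0][0] = √(9) = 3.
  L[1][0] = (3) / L[0][0] = 1.
Step 2: L[1][1] = √(16) = 4.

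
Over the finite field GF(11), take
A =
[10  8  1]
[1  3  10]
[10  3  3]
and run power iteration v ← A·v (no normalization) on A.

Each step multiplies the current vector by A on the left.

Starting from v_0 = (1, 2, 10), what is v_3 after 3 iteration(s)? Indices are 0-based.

v_0 = (1, 2, 10).
v_1 = A·v_0 = (3, 8, 2).
v_2 = A·v_1 = (8, 3, 5).
v_3 = A·v_2 = (10, 1, 5).

v_3 = (10, 1, 5)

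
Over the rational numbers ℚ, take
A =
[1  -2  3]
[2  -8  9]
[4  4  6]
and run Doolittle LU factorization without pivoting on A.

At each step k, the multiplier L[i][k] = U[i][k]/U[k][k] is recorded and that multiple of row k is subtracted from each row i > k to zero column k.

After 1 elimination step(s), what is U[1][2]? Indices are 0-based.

U[1][2] = 3

[col 0] pivot 1
  R1 -= 2*R0 → (0, -4, 3)  (L[1][0] := 2)
  R2 -= 4*R0 → (0, 12, -6)  (L[2][0] := 4)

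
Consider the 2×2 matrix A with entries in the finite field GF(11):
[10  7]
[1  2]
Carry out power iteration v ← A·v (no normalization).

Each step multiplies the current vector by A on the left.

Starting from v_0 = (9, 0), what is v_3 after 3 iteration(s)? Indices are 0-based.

v_0 = (9, 0).
v_1 = A·v_0 = (2, 9).
v_2 = A·v_1 = (6, 9).
v_3 = A·v_2 = (2, 2).

v_3 = (2, 2)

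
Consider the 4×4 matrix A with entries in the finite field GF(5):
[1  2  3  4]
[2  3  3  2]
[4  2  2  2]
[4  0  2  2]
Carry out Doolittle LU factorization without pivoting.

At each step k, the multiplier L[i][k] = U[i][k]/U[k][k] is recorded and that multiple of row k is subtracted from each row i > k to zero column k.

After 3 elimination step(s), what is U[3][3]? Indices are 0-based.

U[3][3] = 3

[col 0] pivot 1
  R1 -= 2*R0 → (0, 4, 2, 4)  (L[1][0] := 2)
  R2 -= 4*R0 → (0, 4, 0, 1)  (L[2][0] := 4)
  R3 -= 4*R0 → (0, 2, 0, 1)  (L[3][0] := 4)
[col 1] pivot 4
  R2 -= 1*R1 → (0, 0, 3, 2)  (L[2][1] := 1)
  R3 -= 3*R1 → (0, 0, 4, 4)  (L[3][1] := 3)
[col 2] pivot 3
  R3 -= 3*R2 → (0, 0, 0, 3)  (L[3][2] := 3)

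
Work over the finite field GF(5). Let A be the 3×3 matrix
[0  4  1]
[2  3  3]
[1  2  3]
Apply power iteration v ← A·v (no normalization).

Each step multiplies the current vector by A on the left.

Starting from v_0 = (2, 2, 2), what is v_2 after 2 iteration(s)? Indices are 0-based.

v_0 = (2, 2, 2).
v_1 = A·v_0 = (0, 1, 2).
v_2 = A·v_1 = (1, 4, 3).

v_2 = (1, 4, 3)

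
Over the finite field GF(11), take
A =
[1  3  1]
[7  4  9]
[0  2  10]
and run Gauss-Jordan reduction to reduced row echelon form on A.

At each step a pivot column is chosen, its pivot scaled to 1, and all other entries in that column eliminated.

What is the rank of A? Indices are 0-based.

[1] R0 /= 1  ⇒  (1, 3, 1)
     R1 -= 7·R0  ⇒  (0, 5, 2)
[2] R1 /= 5  ⇒  (0, 1, 7)
     R0 -= 3·R1  ⇒  (1, 0, 2)
     R2 -= 2·R1  ⇒  (0, 0, 7)
[3] R2 /= 7  ⇒  (0, 0, 1)
     R0 -= 2·R2  ⇒  (1, 0, 0)
     R1 -= 7·R2  ⇒  (0, 1, 0)

rank = 3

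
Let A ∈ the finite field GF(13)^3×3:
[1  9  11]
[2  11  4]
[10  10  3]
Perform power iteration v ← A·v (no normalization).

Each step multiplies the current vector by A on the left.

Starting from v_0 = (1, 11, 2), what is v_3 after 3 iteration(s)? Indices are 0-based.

v_3 = (10, 5, 11)

v_0 = (1, 11, 2).
v_1 = A·v_0 = (5, 1, 9).
v_2 = A·v_1 = (9, 5, 9).
v_3 = A·v_2 = (10, 5, 11).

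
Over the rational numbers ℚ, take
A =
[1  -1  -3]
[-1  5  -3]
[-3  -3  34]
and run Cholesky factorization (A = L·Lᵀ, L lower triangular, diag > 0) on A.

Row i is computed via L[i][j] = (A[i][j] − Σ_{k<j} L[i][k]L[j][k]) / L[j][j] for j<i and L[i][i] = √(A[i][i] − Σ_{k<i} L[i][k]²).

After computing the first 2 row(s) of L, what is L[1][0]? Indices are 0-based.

L[1][0] = -1

Step 1: L[0][0] = √(1) = 1.
  L[1][0] = (-1) / L[0][0] = -1.
Step 2: L[1][1] = √(4) = 2.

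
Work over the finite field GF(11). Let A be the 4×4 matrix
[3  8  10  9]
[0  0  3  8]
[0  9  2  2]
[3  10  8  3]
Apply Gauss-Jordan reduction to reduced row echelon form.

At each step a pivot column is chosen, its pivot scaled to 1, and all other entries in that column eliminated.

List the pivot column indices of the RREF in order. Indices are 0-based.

[1] R0 /= 3  ⇒  (1, 10, 7, 3)
     R3 -= 3·R0  ⇒  (0, 2, 9, 5)
[2] R1 <-> R2
[2] R1 /= 9  ⇒  (0, 1, 10, 10)
     R0 -= 10·R1  ⇒  (1, 0, 6, 2)
     R3 -= 2·R1  ⇒  (0, 0, 0, 7)
[3] R2 /= 3  ⇒  (0, 0, 1, 10)
     R0 -= 6·R2  ⇒  (1, 0, 0, 8)
     R1 -= 10·R2  ⇒  (0, 1, 0, 9)
[4] R3 /= 7  ⇒  (0, 0, 0, 1)
     R0 -= 8·R3  ⇒  (1, 0, 0, 0)
     R1 -= 9·R3  ⇒  (0, 1, 0, 0)
     R2 -= 10·R3  ⇒  (0, 0, 1, 0)

pivot columns: 0, 1, 2, 3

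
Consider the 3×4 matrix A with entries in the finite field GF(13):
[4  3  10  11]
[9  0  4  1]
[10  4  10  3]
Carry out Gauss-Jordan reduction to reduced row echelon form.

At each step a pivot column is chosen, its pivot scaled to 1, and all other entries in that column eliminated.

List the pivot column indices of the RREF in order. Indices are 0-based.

pivot columns: 0, 1, 2

step 1: normalize row 0 (÷4) = (1, 4, 9, 6)
  row 1: subtract 9×row0 = (0, 3, 1, 12)
  row 2: subtract 10×row0 = (0, 3, 11, 8)
step 2: normalize row 1 (÷3) = (0, 1, 9, 4)
  row 0: subtract 4×row1 = (1, 0, 12, 3)
  row 2: subtract 3×row1 = (0, 0, 10, 9)
step 3: normalize row 2 (÷10) = (0, 0, 1, 10)
  row 0: subtract 12×row2 = (1, 0, 0, 0)
  row 1: subtract 9×row2 = (0, 1, 0, 5)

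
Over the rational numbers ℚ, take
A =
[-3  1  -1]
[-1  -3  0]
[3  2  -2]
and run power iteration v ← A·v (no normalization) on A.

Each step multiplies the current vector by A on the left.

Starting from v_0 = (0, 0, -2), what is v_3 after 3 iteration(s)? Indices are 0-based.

v_3 = (30, 16, -30)

v_0 = (0, 0, -2).
v_1 = A·v_0 = (2, 0, 4).
v_2 = A·v_1 = (-10, -2, -2).
v_3 = A·v_2 = (30, 16, -30).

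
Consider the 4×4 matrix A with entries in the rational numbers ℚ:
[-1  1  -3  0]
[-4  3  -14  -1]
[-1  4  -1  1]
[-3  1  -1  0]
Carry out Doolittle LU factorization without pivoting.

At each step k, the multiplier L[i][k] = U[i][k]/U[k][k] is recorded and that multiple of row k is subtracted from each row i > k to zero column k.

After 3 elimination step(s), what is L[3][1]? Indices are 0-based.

Step 1: pivot at (0,0) is -1.
  row1 ← row1 − (4)·row0  ⇒  L[1][0]=4, U row1=(0, -1, -2, -1)
  row2 ← row2 − (1)·row0  ⇒  L[2][0]=1, U row2=(0, 3, 2, 1)
  row3 ← row3 − (3)·row0  ⇒  L[3][0]=3, U row3=(0, -2, 8, 0)
Step 2: pivot at (1,1) is -1.
  row2 ← row2 − (-3)·row1  ⇒  L[2][1]=-3, U row2=(0, 0, -4, -2)
  row3 ← row3 − (2)·row1  ⇒  L[3][1]=2, U row3=(0, 0, 12, 2)
Step 3: pivot at (2,2) is -4.
  row3 ← row3 − (-3)·row2  ⇒  L[3][2]=-3, U row3=(0, 0, 0, -4)

L[3][1] = 2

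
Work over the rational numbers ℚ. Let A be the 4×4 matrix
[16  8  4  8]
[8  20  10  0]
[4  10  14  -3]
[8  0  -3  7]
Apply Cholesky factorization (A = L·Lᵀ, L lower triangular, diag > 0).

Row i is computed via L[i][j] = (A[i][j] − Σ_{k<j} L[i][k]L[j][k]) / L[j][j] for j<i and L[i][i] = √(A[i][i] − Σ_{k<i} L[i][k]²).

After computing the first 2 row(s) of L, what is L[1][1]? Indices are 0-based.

L[1][1] = 4

Step 1: L[0][0] = √(16) = 4.
  L[1][0] = (8) / L[0][0] = 2.
Step 2: L[1][1] = √(16) = 4.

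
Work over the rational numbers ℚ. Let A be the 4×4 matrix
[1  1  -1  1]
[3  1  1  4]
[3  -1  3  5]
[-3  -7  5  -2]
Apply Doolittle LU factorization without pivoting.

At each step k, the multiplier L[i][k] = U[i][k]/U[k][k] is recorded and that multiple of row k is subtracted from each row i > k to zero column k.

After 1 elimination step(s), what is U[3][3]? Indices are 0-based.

U[3][3] = 1

k=0: U[0][0]=1
  eliminate (1,0): mult=3, new row 1: (0, -2, 4, 1); set L[1][0]=3
  eliminate (2,0): mult=3, new row 2: (0, -4, 6, 2); set L[2][0]=3
  eliminate (3,0): mult=-3, new row 3: (0, -4, 2, 1); set L[3][0]=-3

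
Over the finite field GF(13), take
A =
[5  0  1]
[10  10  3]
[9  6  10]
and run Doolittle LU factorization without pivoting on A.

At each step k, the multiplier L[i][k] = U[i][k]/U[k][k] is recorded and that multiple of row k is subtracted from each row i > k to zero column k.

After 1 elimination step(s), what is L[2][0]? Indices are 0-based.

L[2][0] = 7

Step 1: pivot at (0,0) is 5.
  row1 ← row1 − (2)·row0  ⇒  L[1][0]=2, U row1=(0, 10, 1)
  row2 ← row2 − (7)·row0  ⇒  L[2][0]=7, U row2=(0, 6, 3)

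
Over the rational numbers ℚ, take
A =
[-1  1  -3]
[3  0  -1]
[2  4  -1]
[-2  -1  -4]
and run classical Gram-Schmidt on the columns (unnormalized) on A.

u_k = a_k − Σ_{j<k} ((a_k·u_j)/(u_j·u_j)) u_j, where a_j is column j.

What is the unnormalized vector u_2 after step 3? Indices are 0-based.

u_2 = (-2, -8/3, -1/3, -10/3)

Step 1: u_0 = a_0 = (-1, 3, 2, -2).
Step 2: u_1 = a_1 − (1/2)·u_0 = (3/2, -3/2, 3, 0).
Step 3: u_2 = a_2 − (1/3)·u_0 − (-4/9)·u_1 = (-2, -8/3, -1/3, -10/3).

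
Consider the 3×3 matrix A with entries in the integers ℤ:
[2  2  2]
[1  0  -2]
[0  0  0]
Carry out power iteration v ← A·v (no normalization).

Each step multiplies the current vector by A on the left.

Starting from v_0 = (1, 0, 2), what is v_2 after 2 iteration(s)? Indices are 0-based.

v_0 = (1, 0, 2).
v_1 = A·v_0 = (6, -3, 0).
v_2 = A·v_1 = (6, 6, 0).

v_2 = (6, 6, 0)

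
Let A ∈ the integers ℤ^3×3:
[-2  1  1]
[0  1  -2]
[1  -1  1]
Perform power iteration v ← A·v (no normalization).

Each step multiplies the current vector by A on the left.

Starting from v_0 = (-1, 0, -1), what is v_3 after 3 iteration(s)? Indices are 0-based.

v_0 = (-1, 0, -1).
v_1 = A·v_0 = (1, 2, -2).
v_2 = A·v_1 = (-2, 6, -3).
v_3 = A·v_2 = (7, 12, -11).

v_3 = (7, 12, -11)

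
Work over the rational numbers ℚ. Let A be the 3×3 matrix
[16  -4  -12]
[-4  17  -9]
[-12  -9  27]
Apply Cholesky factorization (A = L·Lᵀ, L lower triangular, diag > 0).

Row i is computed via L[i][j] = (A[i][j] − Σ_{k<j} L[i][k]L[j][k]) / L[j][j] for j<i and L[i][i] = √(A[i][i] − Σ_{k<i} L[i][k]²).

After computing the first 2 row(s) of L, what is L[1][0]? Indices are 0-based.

L[1][0] = -1

Step 1: L[0][0] = √(16) = 4.
  L[1][0] = (-4) / L[0][0] = -1.
Step 2: L[1][1] = √(16) = 4.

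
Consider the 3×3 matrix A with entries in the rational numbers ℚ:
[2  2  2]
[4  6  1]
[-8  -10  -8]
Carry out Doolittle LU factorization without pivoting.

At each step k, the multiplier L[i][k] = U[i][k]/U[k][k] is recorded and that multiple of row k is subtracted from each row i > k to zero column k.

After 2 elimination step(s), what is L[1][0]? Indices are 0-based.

L[1][0] = 2

[col 0] pivot 2
  R1 -= 2*R0 → (0, 2, -3)  (L[1][0] := 2)
  R2 -= -4*R0 → (0, -2, 0)  (L[2][0] := -4)
[col 1] pivot 2
  R2 -= -1*R1 → (0, 0, -3)  (L[2][1] := -1)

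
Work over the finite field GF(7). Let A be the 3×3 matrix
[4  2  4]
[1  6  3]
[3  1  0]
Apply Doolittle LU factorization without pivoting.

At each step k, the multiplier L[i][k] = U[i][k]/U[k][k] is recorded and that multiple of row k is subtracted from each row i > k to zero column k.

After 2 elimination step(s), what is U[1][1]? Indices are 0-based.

U[1][1] = 2

Step 1: pivot at (0,0) is 4.
  row1 ← row1 − (2)·row0  ⇒  L[1][0]=2, U row1=(0, 2, 2)
  row2 ← row2 − (6)·row0  ⇒  L[2][0]=6, U row2=(0, 3, 4)
Step 2: pivot at (1,1) is 2.
  row2 ← row2 − (5)·row1  ⇒  L[2][1]=5, U row2=(0, 0, 1)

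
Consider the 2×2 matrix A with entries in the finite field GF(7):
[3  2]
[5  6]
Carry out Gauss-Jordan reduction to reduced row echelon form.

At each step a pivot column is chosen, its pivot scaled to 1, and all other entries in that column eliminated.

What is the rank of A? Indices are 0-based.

[1] R0 /= 3  ⇒  (1, 3)
     R1 -= 5·R0  ⇒  (0, 5)
[2] R1 /= 5  ⇒  (0, 1)
     R0 -= 3·R1  ⇒  (1, 0)

rank = 2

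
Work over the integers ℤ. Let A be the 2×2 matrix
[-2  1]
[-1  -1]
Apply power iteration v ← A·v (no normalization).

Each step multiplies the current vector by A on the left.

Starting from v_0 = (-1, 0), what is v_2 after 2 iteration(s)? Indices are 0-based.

v_2 = (-3, -3)

v_0 = (-1, 0).
v_1 = A·v_0 = (2, 1).
v_2 = A·v_1 = (-3, -3).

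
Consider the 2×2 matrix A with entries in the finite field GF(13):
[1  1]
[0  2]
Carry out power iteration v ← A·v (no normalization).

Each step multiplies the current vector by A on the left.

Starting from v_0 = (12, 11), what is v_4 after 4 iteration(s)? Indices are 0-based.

v_0 = (12, 11).
v_1 = A·v_0 = (10, 9).
v_2 = A·v_1 = (6, 5).
v_3 = A·v_2 = (11, 10).
v_4 = A·v_3 = (8, 7).

v_4 = (8, 7)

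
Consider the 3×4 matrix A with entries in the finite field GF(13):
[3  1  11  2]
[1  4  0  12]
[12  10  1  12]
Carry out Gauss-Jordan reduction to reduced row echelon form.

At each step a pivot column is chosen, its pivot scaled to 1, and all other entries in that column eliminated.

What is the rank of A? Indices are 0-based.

[1] R0 /= 3  ⇒  (1, 9, 8, 5)
     R1 -= 1·R0  ⇒  (0, 8, 5, 7)
     R2 -= 12·R0  ⇒  (0, 6, 9, 4)
[2] R1 /= 8  ⇒  (0, 1, 12, 9)
     R0 -= 9·R1  ⇒  (1, 0, 4, 2)
     R2 -= 6·R1  ⇒  (0, 0, 2, 2)
[3] R2 /= 2  ⇒  (0, 0, 1, 1)
     R0 -= 4·R2  ⇒  (1, 0, 0, 11)
     R1 -= 12·R2  ⇒  (0, 1, 0, 10)

rank = 3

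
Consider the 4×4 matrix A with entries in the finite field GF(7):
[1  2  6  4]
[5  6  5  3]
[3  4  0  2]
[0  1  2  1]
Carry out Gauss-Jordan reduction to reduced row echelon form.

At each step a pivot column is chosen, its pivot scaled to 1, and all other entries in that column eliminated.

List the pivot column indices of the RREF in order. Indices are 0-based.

pivot columns: 0, 1, 2, 3

step 1: normalize row 0 (÷1) = (1, 2, 6, 4)
  row 1: subtract 5×row0 = (0, 3, 3, 4)
  row 2: subtract 3×row0 = (0, 5, 3, 4)
step 2: normalize row 1 (÷3) = (0, 1, 1, 6)
  row 0: subtract 2×row1 = (1, 0, 4, 6)
  row 2: subtract 5×row1 = (0, 0, 5, 2)
  row 3: subtract 1×row1 = (0, 0, 1, 2)
step 3: normalize row 2 (÷5) = (0, 0, 1, 6)
  row 0: subtract 4×row2 = (1, 0, 0, 3)
  row 1: subtract 1×row2 = (0, 1, 0, 0)
  row 3: subtract 1×row2 = (0, 0, 0, 3)
step 4: normalize row 3 (÷3) = (0, 0, 0, 1)
  row 0: subtract 3×row3 = (1, 0, 0, 0)
  row 2: subtract 6×row3 = (0, 0, 1, 0)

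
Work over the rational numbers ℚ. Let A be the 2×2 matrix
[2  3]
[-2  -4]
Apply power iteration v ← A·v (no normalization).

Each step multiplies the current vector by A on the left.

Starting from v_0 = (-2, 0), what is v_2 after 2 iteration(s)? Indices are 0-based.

v_2 = (4, -8)

v_0 = (-2, 0).
v_1 = A·v_0 = (-4, 4).
v_2 = A·v_1 = (4, -8).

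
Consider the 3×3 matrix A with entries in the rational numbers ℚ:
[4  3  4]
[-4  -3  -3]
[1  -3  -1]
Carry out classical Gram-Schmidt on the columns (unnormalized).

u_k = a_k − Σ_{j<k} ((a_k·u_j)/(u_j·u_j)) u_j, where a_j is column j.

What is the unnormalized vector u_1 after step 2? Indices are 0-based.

Step 1: u_0 = a_0 = (4, -4, 1).
Step 2: u_1 = a_1 − (7/11)·u_0 = (5/11, -5/11, -40/11).

u_1 = (5/11, -5/11, -40/11)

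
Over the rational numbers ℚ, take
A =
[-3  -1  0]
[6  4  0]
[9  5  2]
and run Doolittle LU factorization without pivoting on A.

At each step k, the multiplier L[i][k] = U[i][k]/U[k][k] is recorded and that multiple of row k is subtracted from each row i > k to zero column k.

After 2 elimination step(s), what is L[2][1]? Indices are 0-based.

L[2][1] = 1

[col 0] pivot -3
  R1 -= -2*R0 → (0, 2, 0)  (L[1][0] := -2)
  R2 -= -3*R0 → (0, 2, 2)  (L[2][0] := -3)
[col 1] pivot 2
  R2 -= 1*R1 → (0, 0, 2)  (L[2][1] := 1)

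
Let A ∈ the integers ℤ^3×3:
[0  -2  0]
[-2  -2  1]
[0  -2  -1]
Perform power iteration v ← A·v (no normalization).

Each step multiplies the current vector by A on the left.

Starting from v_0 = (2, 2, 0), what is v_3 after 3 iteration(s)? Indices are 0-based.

v_0 = (2, 2, 0).
v_1 = A·v_0 = (-4, -8, -4).
v_2 = A·v_1 = (16, 20, 20).
v_3 = A·v_2 = (-40, -52, -60).

v_3 = (-40, -52, -60)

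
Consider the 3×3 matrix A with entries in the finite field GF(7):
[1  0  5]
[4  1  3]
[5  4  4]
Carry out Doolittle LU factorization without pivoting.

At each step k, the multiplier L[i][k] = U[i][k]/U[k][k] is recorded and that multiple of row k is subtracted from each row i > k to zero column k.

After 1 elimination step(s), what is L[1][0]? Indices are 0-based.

k=0: U[0][0]=1
  eliminate (1,0): mult=4, new row 1: (0, 1, 4); set L[1][0]=4
  eliminate (2,0): mult=5, new row 2: (0, 4, 0); set L[2][0]=5

L[1][0] = 4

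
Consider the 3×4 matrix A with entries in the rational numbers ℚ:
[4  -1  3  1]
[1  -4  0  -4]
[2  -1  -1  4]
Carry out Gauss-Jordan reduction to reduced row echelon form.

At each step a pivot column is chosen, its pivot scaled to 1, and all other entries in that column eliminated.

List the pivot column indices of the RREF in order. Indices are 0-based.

[1] R0 /= 4  ⇒  (1, -1/4, 3/4, 1/4)
     R1 -= 1·R0  ⇒  (0, -15/4, -3/4, -17/4)
     R2 -= 2·R0  ⇒  (0, -1/2, -5/2, 7/2)
[2] R1 /= -15/4  ⇒  (0, 1, 1/5, 17/15)
     R0 -= -1/4·R1  ⇒  (1, 0, 4/5, 8/15)
     R2 -= -1/2·R1  ⇒  (0, 0, -12/5, 61/15)
[3] R2 /= -12/5  ⇒  (0, 0, 1, -61/36)
     R0 -= 4/5·R2  ⇒  (1, 0, 0, 17/9)
     R1 -= 1/5·R2  ⇒  (0, 1, 0, 53/36)

pivot columns: 0, 1, 2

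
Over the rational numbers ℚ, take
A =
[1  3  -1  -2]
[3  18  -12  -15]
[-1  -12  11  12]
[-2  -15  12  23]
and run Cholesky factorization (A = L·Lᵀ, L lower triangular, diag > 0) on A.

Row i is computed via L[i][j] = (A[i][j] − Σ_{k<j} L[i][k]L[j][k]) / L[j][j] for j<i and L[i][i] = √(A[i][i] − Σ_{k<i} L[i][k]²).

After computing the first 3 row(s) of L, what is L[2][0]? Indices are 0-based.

Step 1: L[0][0] = √(1) = 1.
  L[1][0] = (3) / L[0][0] = 3.
Step 2: L[1][1] = √(9) = 3.
  L[2][0] = (-1) / L[0][0] = -1.
  L[2][1] = (-9) / L[1][1] = -3.
Step 3: L[2][2] = √(1) = 1.

L[2][0] = -1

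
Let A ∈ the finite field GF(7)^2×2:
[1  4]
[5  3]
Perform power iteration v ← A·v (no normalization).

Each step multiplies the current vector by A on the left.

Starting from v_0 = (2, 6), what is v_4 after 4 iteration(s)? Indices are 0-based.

v_4 = (1, 6)

v_0 = (2, 6).
v_1 = A·v_0 = (5, 0).
v_2 = A·v_1 = (5, 4).
v_3 = A·v_2 = (0, 2).
v_4 = A·v_3 = (1, 6).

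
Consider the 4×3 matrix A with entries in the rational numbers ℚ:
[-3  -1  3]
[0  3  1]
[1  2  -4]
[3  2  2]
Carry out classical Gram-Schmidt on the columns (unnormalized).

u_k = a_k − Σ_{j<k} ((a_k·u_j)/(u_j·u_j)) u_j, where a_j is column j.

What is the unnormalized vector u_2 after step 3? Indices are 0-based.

u_2 = (418/221, 218/221, -804/221, 686/221)

Step 1: u_0 = a_0 = (-3, 0, 1, 3).
Step 2: u_1 = a_1 − (11/19)·u_0 = (14/19, 3, 27/19, 5/19).
Step 3: u_2 = a_2 − (-7/19)·u_0 − (1/221)·u_1 = (418/221, 218/221, -804/221, 686/221).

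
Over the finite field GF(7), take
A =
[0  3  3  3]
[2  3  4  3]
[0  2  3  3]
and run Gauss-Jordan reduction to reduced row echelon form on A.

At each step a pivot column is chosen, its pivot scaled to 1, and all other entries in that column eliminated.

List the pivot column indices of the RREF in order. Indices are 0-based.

step 1: exchange rows 0,1
step 1: normalize row 0 (÷2) = (1, 5, 2, 5)
step 2: normalize row 1 (÷3) = (0, 1, 1, 1)
  row 0: subtract 5×row1 = (1, 0, 4, 0)
  row 2: subtract 2×row1 = (0, 0, 1, 1)
step 3: normalize row 2 (÷1) = (0, 0, 1, 1)
  row 0: subtract 4×row2 = (1, 0, 0, 3)
  row 1: subtract 1×row2 = (0, 1, 0, 0)

pivot columns: 0, 1, 2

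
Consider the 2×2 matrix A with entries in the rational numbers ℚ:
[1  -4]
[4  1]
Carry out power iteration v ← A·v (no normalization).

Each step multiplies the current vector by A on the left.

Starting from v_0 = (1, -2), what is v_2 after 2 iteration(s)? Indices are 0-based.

v_0 = (1, -2).
v_1 = A·v_0 = (9, 2).
v_2 = A·v_1 = (1, 38).

v_2 = (1, 38)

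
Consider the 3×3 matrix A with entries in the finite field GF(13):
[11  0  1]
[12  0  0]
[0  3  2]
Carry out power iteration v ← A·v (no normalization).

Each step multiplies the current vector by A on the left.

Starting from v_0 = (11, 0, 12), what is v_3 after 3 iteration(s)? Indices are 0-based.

v_3 = (5, 8, 8)

v_0 = (11, 0, 12).
v_1 = A·v_0 = (3, 2, 11).
v_2 = A·v_1 = (5, 10, 2).
v_3 = A·v_2 = (5, 8, 8).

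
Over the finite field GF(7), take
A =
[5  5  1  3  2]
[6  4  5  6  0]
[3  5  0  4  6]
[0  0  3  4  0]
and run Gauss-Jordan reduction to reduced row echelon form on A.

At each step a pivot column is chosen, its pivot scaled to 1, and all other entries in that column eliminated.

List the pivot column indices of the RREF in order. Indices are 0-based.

[1] R0 /= 5  ⇒  (1, 1, 3, 2, 6)
     R1 -= 6·R0  ⇒  (0, 5, 1, 1, 6)
     R2 -= 3·R0  ⇒  (0, 2, 5, 5, 2)
[2] R1 /= 5  ⇒  (0, 1, 3, 3, 4)
     R0 -= 1·R1  ⇒  (1, 0, 0, 6, 2)
     R2 -= 2·R1  ⇒  (0, 0, 6, 6, 1)
[3] R2 /= 6  ⇒  (0, 0, 1, 1, 6)
     R1 -= 3·R2  ⇒  (0, 1, 0, 0, 0)
     R3 -= 3·R2  ⇒  (0, 0, 0, 1, 3)
[4] R3 /= 1  ⇒  (0, 0, 0, 1, 3)
     R0 -= 6·R3  ⇒  (1, 0, 0, 0, 5)
     R2 -= 1·R3  ⇒  (0, 0, 1, 0, 3)

pivot columns: 0, 1, 2, 3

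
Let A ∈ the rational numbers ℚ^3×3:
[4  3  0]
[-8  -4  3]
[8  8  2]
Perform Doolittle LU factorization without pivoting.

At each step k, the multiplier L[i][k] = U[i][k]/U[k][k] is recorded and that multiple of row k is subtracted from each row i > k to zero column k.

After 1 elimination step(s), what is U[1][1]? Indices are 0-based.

k=0: U[0][0]=4
  eliminate (1,0): mult=-2, new row 1: (0, 2, 3); set L[1][0]=-2
  eliminate (2,0): mult=2, new row 2: (0, 2, 2); set L[2][0]=2

U[1][1] = 2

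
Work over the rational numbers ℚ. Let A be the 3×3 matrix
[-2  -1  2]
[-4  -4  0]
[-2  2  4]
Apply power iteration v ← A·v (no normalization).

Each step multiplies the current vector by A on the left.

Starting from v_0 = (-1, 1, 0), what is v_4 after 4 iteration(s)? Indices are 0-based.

v_4 = (40, -48, 88)

v_0 = (-1, 1, 0).
v_1 = A·v_0 = (1, 0, 4).
v_2 = A·v_1 = (6, -4, 14).
v_3 = A·v_2 = (20, -8, 36).
v_4 = A·v_3 = (40, -48, 88).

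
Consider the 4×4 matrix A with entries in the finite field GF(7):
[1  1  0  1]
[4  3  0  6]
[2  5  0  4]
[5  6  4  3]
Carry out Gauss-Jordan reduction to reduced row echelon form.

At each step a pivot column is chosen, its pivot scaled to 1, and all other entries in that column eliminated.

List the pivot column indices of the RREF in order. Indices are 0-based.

step 1: normalize row 0 (÷1) = (1, 1, 0, 1)
  row 1: subtract 4×row0 = (0, 6, 0, 2)
  row 2: subtract 2×row0 = (0, 3, 0, 2)
  row 3: subtract 5×row0 = (0, 1, 4, 5)
step 2: normalize row 1 (÷6) = (0, 1, 0, 5)
  row 0: subtract 1×row1 = (1, 0, 0, 3)
  row 2: subtract 3×row1 = (0, 0, 0, 1)
  row 3: subtract 1×row1 = (0, 0, 4, 0)
step 3: exchange rows 2,3
step 3: normalize row 2 (÷4) = (0, 0, 1, 0)
step 4: normalize row 3 (÷1) = (0, 0, 0, 1)
  row 0: subtract 3×row3 = (1, 0, 0, 0)
  row 1: subtract 5×row3 = (0, 1, 0, 0)

pivot columns: 0, 1, 2, 3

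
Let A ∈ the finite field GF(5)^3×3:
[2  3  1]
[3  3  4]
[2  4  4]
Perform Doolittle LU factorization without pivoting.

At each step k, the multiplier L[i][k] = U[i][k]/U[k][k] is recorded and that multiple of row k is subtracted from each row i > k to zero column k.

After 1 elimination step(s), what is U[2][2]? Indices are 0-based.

[col 0] pivot 2
  R1 -= 4*R0 → (0, 1, 0)  (L[1][0] := 4)
  R2 -= 1*R0 → (0, 1, 3)  (L[2][0] := 1)

U[2][2] = 3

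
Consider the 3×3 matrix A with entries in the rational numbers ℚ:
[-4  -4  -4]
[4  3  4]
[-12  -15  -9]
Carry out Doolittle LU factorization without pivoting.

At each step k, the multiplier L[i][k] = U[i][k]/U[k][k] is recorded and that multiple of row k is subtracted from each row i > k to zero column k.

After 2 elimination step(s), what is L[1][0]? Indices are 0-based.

L[1][0] = -1

Step 1: pivot at (0,0) is -4.
  row1 ← row1 − (-1)·row0  ⇒  L[1][0]=-1, U row1=(0, -1, 0)
  row2 ← row2 − (3)·row0  ⇒  L[2][0]=3, U row2=(0, -3, 3)
Step 2: pivot at (1,1) is -1.
  row2 ← row2 − (3)·row1  ⇒  L[2][1]=3, U row2=(0, 0, 3)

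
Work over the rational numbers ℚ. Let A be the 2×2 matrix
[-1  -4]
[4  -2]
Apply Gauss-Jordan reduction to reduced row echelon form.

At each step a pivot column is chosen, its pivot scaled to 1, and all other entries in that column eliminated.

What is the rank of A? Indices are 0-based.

step 1: normalize row 0 (÷-1) = (1, 4)
  row 1: subtract 4×row0 = (0, -18)
step 2: normalize row 1 (÷-18) = (0, 1)
  row 0: subtract 4×row1 = (1, 0)

rank = 2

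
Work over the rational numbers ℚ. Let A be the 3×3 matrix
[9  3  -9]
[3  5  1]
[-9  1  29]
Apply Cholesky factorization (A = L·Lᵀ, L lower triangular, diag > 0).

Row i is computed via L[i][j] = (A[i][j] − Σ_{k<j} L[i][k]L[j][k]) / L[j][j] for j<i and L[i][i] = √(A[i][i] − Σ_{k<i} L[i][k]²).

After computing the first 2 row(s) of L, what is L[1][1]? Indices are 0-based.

L[1][1] = 2

Step 1: L[0][0] = √(9) = 3.
  L[1][0] = (3) / L[0][0] = 1.
Step 2: L[1][1] = √(4) = 2.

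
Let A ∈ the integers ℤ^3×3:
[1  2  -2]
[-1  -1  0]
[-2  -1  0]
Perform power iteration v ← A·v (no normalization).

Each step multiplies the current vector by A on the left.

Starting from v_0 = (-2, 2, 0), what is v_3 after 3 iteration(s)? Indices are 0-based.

v_0 = (-2, 2, 0).
v_1 = A·v_0 = (2, 0, 2).
v_2 = A·v_1 = (-2, -2, -4).
v_3 = A·v_2 = (2, 4, 6).

v_3 = (2, 4, 6)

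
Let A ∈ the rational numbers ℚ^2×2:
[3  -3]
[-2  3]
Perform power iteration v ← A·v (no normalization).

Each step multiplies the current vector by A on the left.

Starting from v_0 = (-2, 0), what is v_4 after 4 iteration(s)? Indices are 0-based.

v_4 = (-882, 720)

v_0 = (-2, 0).
v_1 = A·v_0 = (-6, 4).
v_2 = A·v_1 = (-30, 24).
v_3 = A·v_2 = (-162, 132).
v_4 = A·v_3 = (-882, 720).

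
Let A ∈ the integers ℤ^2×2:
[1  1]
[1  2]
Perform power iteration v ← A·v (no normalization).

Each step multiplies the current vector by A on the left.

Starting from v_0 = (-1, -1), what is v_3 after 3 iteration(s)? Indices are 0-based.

v_0 = (-1, -1).
v_1 = A·v_0 = (-2, -3).
v_2 = A·v_1 = (-5, -8).
v_3 = A·v_2 = (-13, -21).

v_3 = (-13, -21)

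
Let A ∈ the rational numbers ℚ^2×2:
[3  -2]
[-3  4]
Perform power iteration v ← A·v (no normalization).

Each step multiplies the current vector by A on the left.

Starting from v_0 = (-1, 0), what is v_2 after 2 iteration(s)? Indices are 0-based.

v_2 = (-15, 21)

v_0 = (-1, 0).
v_1 = A·v_0 = (-3, 3).
v_2 = A·v_1 = (-15, 21).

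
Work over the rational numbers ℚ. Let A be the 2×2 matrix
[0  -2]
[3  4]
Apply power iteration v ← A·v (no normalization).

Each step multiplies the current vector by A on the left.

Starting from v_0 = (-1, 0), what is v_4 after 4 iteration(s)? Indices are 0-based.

v_0 = (-1, 0).
v_1 = A·v_0 = (0, -3).
v_2 = A·v_1 = (6, -12).
v_3 = A·v_2 = (24, -30).
v_4 = A·v_3 = (60, -48).

v_4 = (60, -48)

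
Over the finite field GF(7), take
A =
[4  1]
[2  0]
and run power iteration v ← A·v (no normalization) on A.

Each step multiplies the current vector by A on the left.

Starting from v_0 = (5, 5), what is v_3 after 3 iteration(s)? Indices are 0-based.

v_0 = (5, 5).
v_1 = A·v_0 = (4, 3).
v_2 = A·v_1 = (5, 1).
v_3 = A·v_2 = (0, 3).

v_3 = (0, 3)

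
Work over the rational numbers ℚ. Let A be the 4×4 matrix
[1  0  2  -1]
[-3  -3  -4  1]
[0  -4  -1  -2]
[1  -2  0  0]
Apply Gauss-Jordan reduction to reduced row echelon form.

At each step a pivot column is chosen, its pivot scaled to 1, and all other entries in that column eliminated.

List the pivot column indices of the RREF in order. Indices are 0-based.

[1] R0 /= 1  ⇒  (1, 0, 2, -1)
     R1 -= -3·R0  ⇒  (0, -3, 2, -2)
     R3 -= 1·R0  ⇒  (0, -2, -2, 1)
[2] R1 /= -3  ⇒  (0, 1, -2/3, 2/3)
     R2 -= -4·R1  ⇒  (0, 0, -11/3, 2/3)
     R3 -= -2·R1  ⇒  (0, 0, -10/3, 7/3)
[3] R2 /= -11/3  ⇒  (0, 0, 1, -2/11)
     R0 -= 2·R2  ⇒  (1, 0, 0, -7/11)
     R1 -= -2/3·R2  ⇒  (0, 1, 0, 6/11)
     R3 -= -10/3·R2  ⇒  (0, 0, 0, 19/11)
[4] R3 /= 19/11  ⇒  (0, 0, 0, 1)
     R0 -= -7/11·R3  ⇒  (1, 0, 0, 0)
     R1 -= 6/11·R3  ⇒  (0, 1, 0, 0)
     R2 -= -2/11·R3  ⇒  (0, 0, 1, 0)

pivot columns: 0, 1, 2, 3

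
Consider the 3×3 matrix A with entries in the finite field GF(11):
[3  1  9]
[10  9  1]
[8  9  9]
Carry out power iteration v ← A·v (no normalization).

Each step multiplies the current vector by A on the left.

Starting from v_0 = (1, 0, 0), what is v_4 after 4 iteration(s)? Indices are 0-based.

v_4 = (1, 8, 2)

v_0 = (1, 0, 0).
v_1 = A·v_0 = (3, 10, 8).
v_2 = A·v_1 = (3, 7, 10).
v_3 = A·v_2 = (7, 4, 1).
v_4 = A·v_3 = (1, 8, 2).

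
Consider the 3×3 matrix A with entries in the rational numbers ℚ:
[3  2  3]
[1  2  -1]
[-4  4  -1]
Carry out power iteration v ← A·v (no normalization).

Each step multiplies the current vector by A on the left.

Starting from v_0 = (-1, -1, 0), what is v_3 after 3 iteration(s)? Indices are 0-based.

v_3 = (-61, -51, 32)

v_0 = (-1, -1, 0).
v_1 = A·v_0 = (-5, -3, 0).
v_2 = A·v_1 = (-21, -11, 8).
v_3 = A·v_2 = (-61, -51, 32).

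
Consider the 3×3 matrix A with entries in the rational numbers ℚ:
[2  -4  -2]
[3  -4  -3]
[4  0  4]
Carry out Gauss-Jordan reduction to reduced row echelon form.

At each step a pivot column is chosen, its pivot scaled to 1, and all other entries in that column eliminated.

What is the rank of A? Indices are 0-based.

rank = 3

[1] R0 /= 2  ⇒  (1, -2, -1)
     R1 -= 3·R0  ⇒  (0, 2, 0)
     R2 -= 4·R0  ⇒  (0, 8, 8)
[2] R1 /= 2  ⇒  (0, 1, 0)
     R0 -= -2·R1  ⇒  (1, 0, -1)
     R2 -= 8·R1  ⇒  (0, 0, 8)
[3] R2 /= 8  ⇒  (0, 0, 1)
     R0 -= -1·R2  ⇒  (1, 0, 0)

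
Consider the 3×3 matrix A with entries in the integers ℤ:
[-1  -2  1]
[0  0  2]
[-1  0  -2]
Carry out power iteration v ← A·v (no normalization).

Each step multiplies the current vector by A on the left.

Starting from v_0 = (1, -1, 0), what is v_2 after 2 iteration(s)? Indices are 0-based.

v_0 = (1, -1, 0).
v_1 = A·v_0 = (1, 0, -1).
v_2 = A·v_1 = (-2, -2, 1).

v_2 = (-2, -2, 1)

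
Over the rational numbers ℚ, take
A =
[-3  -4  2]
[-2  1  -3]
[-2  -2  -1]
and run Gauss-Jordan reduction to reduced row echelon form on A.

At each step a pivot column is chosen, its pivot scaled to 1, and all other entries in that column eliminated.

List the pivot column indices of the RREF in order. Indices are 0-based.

pivot columns: 0, 1, 2

pivot(0,0)=-3: scale R0 → (1, 4/3, -2/3)
  clear (1,0): R1 −= (-2)R0 → (0, 11/3, -13/3)
  clear (2,0): R2 −= (-2)R0 → (0, 2/3, -7/3)
pivot(1,1)=11/3: scale R1 → (0, 1, -13/11)
  clear (0,1): R0 −= (4/3)R1 → (1, 0, 10/11)
  clear (2,1): R2 −= (2/3)R1 → (0, 0, -17/11)
pivot(2,2)=-17/11: scale R2 → (0, 0, 1)
  clear (0,2): R0 −= (10/11)R2 → (1, 0, 0)
  clear (1,2): R1 −= (-13/11)R2 → (0, 1, 0)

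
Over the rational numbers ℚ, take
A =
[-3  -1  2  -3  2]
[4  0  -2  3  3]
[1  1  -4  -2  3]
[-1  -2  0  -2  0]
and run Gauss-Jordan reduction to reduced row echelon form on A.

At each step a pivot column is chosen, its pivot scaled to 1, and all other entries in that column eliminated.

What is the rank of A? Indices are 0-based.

pivot(0,0)=-3: scale R0 → (1, 1/3, -2/3, 1, -2/3)
  clear (1,0): R1 −= (4)R0 → (0, -4/3, 2/3, -1, 17/3)
  clear (2,0): R2 −= (1)R0 → (0, 2/3, -10/3, -3, 11/3)
  clear (3,0): R3 −= (-1)R0 → (0, -5/3, -2/3, -1, -2/3)
pivot(1,1)=-4/3: scale R1 → (0, 1, -1/2, 3/4, -17/4)
  clear (0,1): R0 −= (1/3)R1 → (1, 0, -1/2, 3/4, 3/4)
  clear (2,1): R2 −= (2/3)R1 → (0, 0, -3, -7/2, 13/2)
  clear (3,1): R3 −= (-5/3)R1 → (0, 0, -3/2, 1/4, -31/4)
pivot(2,2)=-3: scale R2 → (0, 0, 1, 7/6, -13/6)
  clear (0,2): R0 −= (-1/2)R2 → (1, 0, 0, 4/3, -1/3)
  clear (1,2): R1 −= (-1/2)R2 → (0, 1, 0, 4/3, -16/3)
  clear (3,2): R3 −= (-3/2)R2 → (0, 0, 0, 2, -11)
pivot(3,3)=2: scale R3 → (0, 0, 0, 1, -11/2)
  clear (0,3): R0 −= (4/3)R3 → (1, 0, 0, 0, 7)
  clear (1,3): R1 −= (4/3)R3 → (0, 1, 0, 0, 2)
  clear (2,3): R2 −= (7/6)R3 → (0, 0, 1, 0, 17/4)

rank = 4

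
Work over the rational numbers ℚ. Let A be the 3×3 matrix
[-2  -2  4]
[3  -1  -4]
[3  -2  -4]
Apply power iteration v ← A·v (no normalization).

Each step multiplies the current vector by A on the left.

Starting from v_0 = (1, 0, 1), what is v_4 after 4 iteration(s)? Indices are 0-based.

v_0 = (1, 0, 1).
v_1 = A·v_0 = (2, -1, -1).
v_2 = A·v_1 = (-6, 11, 12).
v_3 = A·v_2 = (38, -77, -88).
v_4 = A·v_3 = (-274, 543, 620).

v_4 = (-274, 543, 620)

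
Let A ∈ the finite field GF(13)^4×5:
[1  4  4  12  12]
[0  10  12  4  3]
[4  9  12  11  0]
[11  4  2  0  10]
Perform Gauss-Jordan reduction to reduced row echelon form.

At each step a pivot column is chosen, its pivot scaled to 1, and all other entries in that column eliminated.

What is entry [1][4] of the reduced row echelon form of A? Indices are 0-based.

step 1: normalize row 0 (÷1) = (1, 4, 4, 12, 12)
  row 2: subtract 4×row0 = (0, 6, 9, 2, 4)
  row 3: subtract 11×row0 = (0, 12, 10, 11, 8)
step 2: normalize row 1 (÷10) = (0, 1, 9, 3, 12)
  row 0: subtract 4×row1 = (1, 0, 7, 0, 3)
  row 2: subtract 6×row1 = (0, 0, 7, 10, 10)
  row 3: subtract 12×row1 = (0, 0, 6, 1, 7)
step 3: normalize row 2 (÷7) = (0, 0, 1, 7, 7)
  row 0: subtract 7×row2 = (1, 0, 0, 3, 6)
  row 1: subtract 9×row2 = (0, 1, 0, 5, 1)
  row 3: subtract 6×row2 = (0, 0, 0, 11, 4)
step 4: normalize row 3 (÷11) = (0, 0, 0, 1, 11)
  row 0: subtract 3×row3 = (1, 0, 0, 0, 12)
  row 1: subtract 5×row3 = (0, 1, 0, 0, 11)
  row 2: subtract 7×row3 = (0, 0, 1, 0, 8)

M[1][4] = 11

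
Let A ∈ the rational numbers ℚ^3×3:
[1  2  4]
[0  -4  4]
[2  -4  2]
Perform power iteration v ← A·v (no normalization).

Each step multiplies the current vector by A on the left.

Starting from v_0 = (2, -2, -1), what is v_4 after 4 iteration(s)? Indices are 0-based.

v_0 = (2, -2, -1).
v_1 = A·v_0 = (-6, 4, 10).
v_2 = A·v_1 = (42, 24, -8).
v_3 = A·v_2 = (58, -128, -28).
v_4 = A·v_3 = (-310, 400, 572).

v_4 = (-310, 400, 572)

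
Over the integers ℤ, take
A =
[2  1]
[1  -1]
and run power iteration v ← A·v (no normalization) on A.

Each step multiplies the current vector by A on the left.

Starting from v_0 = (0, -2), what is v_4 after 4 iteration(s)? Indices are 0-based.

v_0 = (0, -2).
v_1 = A·v_0 = (-2, 2).
v_2 = A·v_1 = (-2, -4).
v_3 = A·v_2 = (-8, 2).
v_4 = A·v_3 = (-14, -10).

v_4 = (-14, -10)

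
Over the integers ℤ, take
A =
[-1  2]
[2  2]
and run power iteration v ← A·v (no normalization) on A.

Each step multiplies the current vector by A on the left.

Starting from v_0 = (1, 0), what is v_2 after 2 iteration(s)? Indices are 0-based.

v_2 = (5, 2)

v_0 = (1, 0).
v_1 = A·v_0 = (-1, 2).
v_2 = A·v_1 = (5, 2).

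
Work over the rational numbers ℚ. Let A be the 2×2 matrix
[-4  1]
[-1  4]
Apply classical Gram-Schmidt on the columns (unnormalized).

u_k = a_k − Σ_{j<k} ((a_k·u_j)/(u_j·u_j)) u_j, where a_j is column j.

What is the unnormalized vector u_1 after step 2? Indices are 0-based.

Step 1: u_0 = a_0 = (-4, -1).
Step 2: u_1 = a_1 − (-8/17)·u_0 = (-15/17, 60/17).

u_1 = (-15/17, 60/17)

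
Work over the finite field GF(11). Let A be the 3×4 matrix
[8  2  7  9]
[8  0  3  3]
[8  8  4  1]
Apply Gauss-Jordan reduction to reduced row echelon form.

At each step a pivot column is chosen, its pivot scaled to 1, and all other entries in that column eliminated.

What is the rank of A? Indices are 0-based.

[1] R0 /= 8  ⇒  (1, 3, 5, 8)
     R1 -= 8·R0  ⇒  (0, 9, 7, 5)
     R2 -= 8·R0  ⇒  (0, 6, 8, 3)
[2] R1 /= 9  ⇒  (0, 1, 2, 3)
     R0 -= 3·R1  ⇒  (1, 0, 10, 10)
     R2 -= 6·R1  ⇒  (0, 0, 7, 7)
[3] R2 /= 7  ⇒  (0, 0, 1, 1)
     R0 -= 10·R2  ⇒  (1, 0, 0, 0)
     R1 -= 2·R2  ⇒  (0, 1, 0, 1)

rank = 3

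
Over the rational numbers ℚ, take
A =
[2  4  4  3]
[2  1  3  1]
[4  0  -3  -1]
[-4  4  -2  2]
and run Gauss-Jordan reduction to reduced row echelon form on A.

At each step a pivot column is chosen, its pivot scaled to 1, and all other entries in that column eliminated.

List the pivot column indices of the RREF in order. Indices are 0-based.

pivot columns: 0, 1, 2, 3

[1] R0 /= 2  ⇒  (1, 2, 2, 3/2)
     R1 -= 2·R0  ⇒  (0, -3, -1, -2)
     R2 -= 4·R0  ⇒  (0, -8, -11, -7)
     R3 -= -4·R0  ⇒  (0, 12, 6, 8)
[2] R1 /= -3  ⇒  (0, 1, 1/3, 2/3)
     R0 -= 2·R1  ⇒  (1, 0, 4/3, 1/6)
     R2 -= -8·R1  ⇒  (0, 0, -25/3, -5/3)
     R3 -= 12·R1  ⇒  (0, 0, 2, 0)
[3] R2 /= -25/3  ⇒  (0, 0, 1, 1/5)
     R0 -= 4/3·R2  ⇒  (1, 0, 0, -1/10)
     R1 -= 1/3·R2  ⇒  (0, 1, 0, 3/5)
     R3 -= 2·R2  ⇒  (0, 0, 0, -2/5)
[4] R3 /= -2/5  ⇒  (0, 0, 0, 1)
     R0 -= -1/10·R3  ⇒  (1, 0, 0, 0)
     R1 -= 3/5·R3  ⇒  (0, 1, 0, 0)
     R2 -= 1/5·R3  ⇒  (0, 0, 1, 0)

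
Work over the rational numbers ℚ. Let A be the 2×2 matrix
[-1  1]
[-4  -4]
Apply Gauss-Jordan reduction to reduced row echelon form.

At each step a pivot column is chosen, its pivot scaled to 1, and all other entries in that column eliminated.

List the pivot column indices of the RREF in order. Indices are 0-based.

pivot columns: 0, 1

pivot(0,0)=-1: scale R0 → (1, -1)
  clear (1,0): R1 −= (-4)R0 → (0, -8)
pivot(1,1)=-8: scale R1 → (0, 1)
  clear (0,1): R0 −= (-1)R1 → (1, 0)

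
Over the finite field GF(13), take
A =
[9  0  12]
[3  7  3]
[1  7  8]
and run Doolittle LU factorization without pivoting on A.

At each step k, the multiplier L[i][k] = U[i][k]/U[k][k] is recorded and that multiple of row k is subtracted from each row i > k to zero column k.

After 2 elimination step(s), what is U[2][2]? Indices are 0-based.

[col 0] pivot 9
  R1 -= 9*R0 → (0, 7, 12)  (L[1][0] := 9)
  R2 -= 3*R0 → (0, 7, 11)  (L[2][0] := 3)
[col 1] pivot 7
  R2 -= 1*R1 → (0, 0, 12)  (L[2][1] := 1)

U[2][2] = 12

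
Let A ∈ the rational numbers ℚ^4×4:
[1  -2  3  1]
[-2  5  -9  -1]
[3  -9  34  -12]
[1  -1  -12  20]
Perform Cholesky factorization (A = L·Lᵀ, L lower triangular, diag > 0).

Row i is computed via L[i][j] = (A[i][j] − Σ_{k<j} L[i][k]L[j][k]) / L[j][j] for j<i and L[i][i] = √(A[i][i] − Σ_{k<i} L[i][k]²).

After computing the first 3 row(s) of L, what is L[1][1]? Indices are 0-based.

L[1][1] = 1

Step 1: L[0][0] = √(1) = 1.
  L[1][0] = (-2) / L[0][0] = -2.
Step 2: L[1][1] = √(1) = 1.
  L[2][0] = (3) / L[0][0] = 3.
  L[2][1] = (-3) / L[1][1] = -3.
Step 3: L[2][2] = √(16) = 4.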